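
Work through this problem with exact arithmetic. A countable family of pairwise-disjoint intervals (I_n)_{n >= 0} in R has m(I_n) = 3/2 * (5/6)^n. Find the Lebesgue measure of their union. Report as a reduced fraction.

By countable additivity of the Lebesgue measure on pairwise disjoint measurable sets,
  m(union_{n >= 0} I_n) = sum_{n >= 0} m(I_n) = sum_{n >= 0} a * r^n,
  with a = 3/2 and r = 5/6.
Since 0 < r = 5/6 < 1, the geometric series converges:
  sum_{n >= 0} a * r^n = a / (1 - r).
  = 3/2 / (1 - 5/6)
  = 3/2 / (1/6)
  = 9.

9


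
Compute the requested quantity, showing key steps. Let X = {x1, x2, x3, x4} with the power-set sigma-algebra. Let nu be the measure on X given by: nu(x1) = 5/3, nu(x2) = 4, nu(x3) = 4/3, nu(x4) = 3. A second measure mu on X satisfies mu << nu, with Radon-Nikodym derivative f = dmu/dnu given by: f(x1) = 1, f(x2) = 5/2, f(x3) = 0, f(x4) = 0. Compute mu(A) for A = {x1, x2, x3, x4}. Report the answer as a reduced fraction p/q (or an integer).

By the defining property of the Radon-Nikodym derivative, for every measurable set A,
  mu(A) = integral_A f dnu.
Since nu is a discrete measure concentrated on the atoms of X, the integral over A reduces to the sum
  mu(A) = sum_{x in A} f(x) * nu({x}).
Computing each term:
  x1: f(x1) * nu(x1) = 1 * 5/3 = 5/3.
  x2: f(x2) * nu(x2) = 5/2 * 4 = 10.
  x3: f(x3) * nu(x3) = 0 * 4/3 = 0.
  x4: f(x4) * nu(x4) = 0 * 3 = 0.
Summing: mu(A) = 5/3 + 10 + 0 + 0 = 35/3.

35/3


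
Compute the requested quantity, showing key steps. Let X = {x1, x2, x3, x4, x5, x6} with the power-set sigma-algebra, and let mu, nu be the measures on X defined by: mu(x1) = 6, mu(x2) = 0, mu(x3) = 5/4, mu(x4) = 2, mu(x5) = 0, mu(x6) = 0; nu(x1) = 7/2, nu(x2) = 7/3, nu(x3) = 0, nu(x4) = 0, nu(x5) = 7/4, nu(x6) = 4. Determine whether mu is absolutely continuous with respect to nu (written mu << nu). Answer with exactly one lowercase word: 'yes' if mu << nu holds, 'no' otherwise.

mu << nu means: every nu-null measurable set is also mu-null; equivalently, for every atom x, if nu({x}) = 0 then mu({x}) = 0.
Checking each atom:
  x1: nu = 7/2 > 0 -> no constraint.
  x2: nu = 7/3 > 0 -> no constraint.
  x3: nu = 0, mu = 5/4 > 0 -> violates mu << nu.
  x4: nu = 0, mu = 2 > 0 -> violates mu << nu.
  x5: nu = 7/4 > 0 -> no constraint.
  x6: nu = 4 > 0 -> no constraint.
The atom(s) x3, x4 violate the condition (nu = 0 but mu > 0). Therefore mu is NOT absolutely continuous w.r.t. nu.

no


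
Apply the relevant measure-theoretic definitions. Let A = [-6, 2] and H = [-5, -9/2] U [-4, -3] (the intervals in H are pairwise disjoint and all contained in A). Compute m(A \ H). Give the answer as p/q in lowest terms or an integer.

The ambient interval has length m(A) = 2 - (-6) = 8.
Since the holes are disjoint and sit inside A, by finite additivity
  m(H) = sum_i (b_i - a_i), and m(A \ H) = m(A) - m(H).
Computing the hole measures:
  m(H_1) = -9/2 - (-5) = 1/2.
  m(H_2) = -3 - (-4) = 1.
Summed: m(H) = 1/2 + 1 = 3/2.
So m(A \ H) = 8 - 3/2 = 13/2.

13/2


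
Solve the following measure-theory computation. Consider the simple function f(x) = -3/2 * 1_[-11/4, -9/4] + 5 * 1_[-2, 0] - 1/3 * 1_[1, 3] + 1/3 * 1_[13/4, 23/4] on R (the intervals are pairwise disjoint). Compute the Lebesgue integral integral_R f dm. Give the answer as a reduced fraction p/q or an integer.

For a simple function f = sum_i c_i * 1_{A_i} with disjoint A_i,
  integral f dm = sum_i c_i * m(A_i).
Lengths of the A_i:
  m(A_1) = -9/4 - (-11/4) = 1/2.
  m(A_2) = 0 - (-2) = 2.
  m(A_3) = 3 - 1 = 2.
  m(A_4) = 23/4 - 13/4 = 5/2.
Contributions c_i * m(A_i):
  (-3/2) * (1/2) = -3/4.
  (5) * (2) = 10.
  (-1/3) * (2) = -2/3.
  (1/3) * (5/2) = 5/6.
Total: -3/4 + 10 - 2/3 + 5/6 = 113/12.

113/12


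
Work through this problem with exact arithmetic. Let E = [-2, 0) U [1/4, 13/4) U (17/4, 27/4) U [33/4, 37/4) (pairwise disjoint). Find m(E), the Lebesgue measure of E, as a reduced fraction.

For pairwise disjoint intervals, m(union_i I_i) = sum_i m(I_i),
and m is invariant under swapping open/closed endpoints (single points have measure 0).
So m(E) = sum_i (b_i - a_i).
  I_1 has length 0 - (-2) = 2.
  I_2 has length 13/4 - 1/4 = 3.
  I_3 has length 27/4 - 17/4 = 5/2.
  I_4 has length 37/4 - 33/4 = 1.
Summing:
  m(E) = 2 + 3 + 5/2 + 1 = 17/2.

17/2


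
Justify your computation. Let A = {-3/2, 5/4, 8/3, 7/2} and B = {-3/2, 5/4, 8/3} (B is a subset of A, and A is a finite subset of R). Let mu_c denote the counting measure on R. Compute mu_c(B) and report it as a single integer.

Counting measure assigns mu_c(E) = |E| (number of elements) when E is finite.
B has 3 element(s), so mu_c(B) = 3.

3


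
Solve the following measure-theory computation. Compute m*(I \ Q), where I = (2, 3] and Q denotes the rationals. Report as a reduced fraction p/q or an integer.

The interval I = (2, 3] has m(I) = 3 - 2 = 1 (endpoints are measure-zero, so open/closed/half-open agree). Write I = (I cap Q) u (I \ Q). The rationals in I are countable, so m*(I cap Q) = 0 (cover each rational by intervals whose total length is arbitrarily small). By countable subadditivity m*(I) <= m*(I cap Q) + m*(I \ Q), hence m*(I \ Q) >= m(I) = 1. The reverse inequality m*(I \ Q) <= m*(I) = 1 is trivial since (I \ Q) is a subset of I. Therefore m*(I \ Q) = 1.

1


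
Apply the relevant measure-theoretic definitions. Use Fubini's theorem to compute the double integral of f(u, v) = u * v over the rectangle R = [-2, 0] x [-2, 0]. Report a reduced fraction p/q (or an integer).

f(u, v) is a tensor product of a function of u and a function of v, and both factors are bounded continuous (hence Lebesgue integrable) on the rectangle, so Fubini's theorem applies:
  integral_R f d(m x m) = (integral_a1^b1 u du) * (integral_a2^b2 v dv).
Inner integral in u: integral_{-2}^{0} u du = (0^2 - (-2)^2)/2
  = -2.
Inner integral in v: integral_{-2}^{0} v dv = (0^2 - (-2)^2)/2
  = -2.
Product: (-2) * (-2) = 4.

4


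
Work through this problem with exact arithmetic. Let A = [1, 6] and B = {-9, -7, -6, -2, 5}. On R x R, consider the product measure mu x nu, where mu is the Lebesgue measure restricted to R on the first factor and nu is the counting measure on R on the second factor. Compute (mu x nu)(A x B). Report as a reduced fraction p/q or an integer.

For a measurable rectangle A x B, the product measure satisfies
  (mu x nu)(A x B) = mu(A) * nu(B).
  mu(A) = 5.
  nu(B) = 5.
  (mu x nu)(A x B) = 5 * 5 = 25.

25


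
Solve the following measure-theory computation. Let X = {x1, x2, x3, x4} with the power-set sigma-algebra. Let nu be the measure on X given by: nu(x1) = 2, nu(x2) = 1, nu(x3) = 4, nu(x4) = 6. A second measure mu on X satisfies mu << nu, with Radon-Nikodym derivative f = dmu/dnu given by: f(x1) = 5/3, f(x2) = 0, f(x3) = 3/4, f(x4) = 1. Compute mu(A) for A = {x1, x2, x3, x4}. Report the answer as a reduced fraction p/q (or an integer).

By the defining property of the Radon-Nikodym derivative, for every measurable set A,
  mu(A) = integral_A f dnu.
Since nu is a discrete measure concentrated on the atoms of X, the integral over A reduces to the sum
  mu(A) = sum_{x in A} f(x) * nu({x}).
Computing each term:
  x1: f(x1) * nu(x1) = 5/3 * 2 = 10/3.
  x2: f(x2) * nu(x2) = 0 * 1 = 0.
  x3: f(x3) * nu(x3) = 3/4 * 4 = 3.
  x4: f(x4) * nu(x4) = 1 * 6 = 6.
Summing: mu(A) = 10/3 + 0 + 3 + 6 = 37/3.

37/3


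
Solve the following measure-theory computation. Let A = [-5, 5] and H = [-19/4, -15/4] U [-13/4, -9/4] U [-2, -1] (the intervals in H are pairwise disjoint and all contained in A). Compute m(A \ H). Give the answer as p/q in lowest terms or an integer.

The ambient interval has length m(A) = 5 - (-5) = 10.
Since the holes are disjoint and sit inside A, by finite additivity
  m(H) = sum_i (b_i - a_i), and m(A \ H) = m(A) - m(H).
Computing the hole measures:
  m(H_1) = -15/4 - (-19/4) = 1.
  m(H_2) = -9/4 - (-13/4) = 1.
  m(H_3) = -1 - (-2) = 1.
Summed: m(H) = 1 + 1 + 1 = 3.
So m(A \ H) = 10 - 3 = 7.

7


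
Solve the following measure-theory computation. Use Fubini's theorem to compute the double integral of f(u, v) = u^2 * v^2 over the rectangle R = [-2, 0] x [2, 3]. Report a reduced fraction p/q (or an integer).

f(u, v) is a tensor product of a function of u and a function of v, and both factors are bounded continuous (hence Lebesgue integrable) on the rectangle, so Fubini's theorem applies:
  integral_R f d(m x m) = (integral_a1^b1 u^2 du) * (integral_a2^b2 v^2 dv).
Inner integral in u: integral_{-2}^{0} u^2 du = (0^3 - (-2)^3)/3
  = 8/3.
Inner integral in v: integral_{2}^{3} v^2 dv = (3^3 - 2^3)/3
  = 19/3.
Product: (8/3) * (19/3) = 152/9.

152/9


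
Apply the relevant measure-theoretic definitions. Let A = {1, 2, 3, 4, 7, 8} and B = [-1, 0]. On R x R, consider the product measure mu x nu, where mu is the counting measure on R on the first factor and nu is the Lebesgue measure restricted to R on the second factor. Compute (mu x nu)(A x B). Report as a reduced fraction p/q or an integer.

For a measurable rectangle A x B, the product measure satisfies
  (mu x nu)(A x B) = mu(A) * nu(B).
  mu(A) = 6.
  nu(B) = 1.
  (mu x nu)(A x B) = 6 * 1 = 6.

6


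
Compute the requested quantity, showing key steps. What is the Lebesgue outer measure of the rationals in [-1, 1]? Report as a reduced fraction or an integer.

The set Q cap [-1, 1] is countable (a subset of the countable set Q). Lebesgue outer measure of any countable set is 0: each singleton {q} has m*({q}) = 0, and by countable subadditivity m*(union_k {q_k}) <= sum_k m*({q_k}) = sum_k 0 = 0. The reverse inequality m*(E) >= 0 is automatic. So m*(Q cap [-1, 1]) = 0.

0


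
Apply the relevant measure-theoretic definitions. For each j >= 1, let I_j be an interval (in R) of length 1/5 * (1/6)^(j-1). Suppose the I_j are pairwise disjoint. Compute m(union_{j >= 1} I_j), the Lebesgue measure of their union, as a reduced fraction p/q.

By countable additivity of the Lebesgue measure on pairwise disjoint measurable sets,
  m(union_{j >= 1} I_j) = sum_{j >= 1} m(I_j) = sum_{j >= 1} a * r^(j-1),
  with a = 1/5 and r = 1/6.
Since 0 < r = 1/6 < 1, the geometric series converges:
  sum_{j >= 1} a * r^(j-1) = a / (1 - r).
  = 1/5 / (1 - 1/6)
  = 1/5 / (5/6)
  = 6/25.

6/25


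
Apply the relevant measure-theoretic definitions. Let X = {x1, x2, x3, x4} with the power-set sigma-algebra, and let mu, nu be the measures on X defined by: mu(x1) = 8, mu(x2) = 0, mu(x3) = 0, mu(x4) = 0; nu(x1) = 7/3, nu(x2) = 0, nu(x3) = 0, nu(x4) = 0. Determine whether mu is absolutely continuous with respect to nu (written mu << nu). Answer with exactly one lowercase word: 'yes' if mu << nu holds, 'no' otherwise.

mu << nu means: every nu-null measurable set is also mu-null; equivalently, for every atom x, if nu({x}) = 0 then mu({x}) = 0.
Checking each atom:
  x1: nu = 7/3 > 0 -> no constraint.
  x2: nu = 0, mu = 0 -> consistent with mu << nu.
  x3: nu = 0, mu = 0 -> consistent with mu << nu.
  x4: nu = 0, mu = 0 -> consistent with mu << nu.
No atom violates the condition. Therefore mu << nu.

yes


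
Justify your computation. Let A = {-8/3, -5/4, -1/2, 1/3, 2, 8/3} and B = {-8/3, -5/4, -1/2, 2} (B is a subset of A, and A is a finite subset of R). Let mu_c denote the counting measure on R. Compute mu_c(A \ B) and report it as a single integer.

Counting measure assigns mu_c(E) = |E| (number of elements) when E is finite. For B subset A, A \ B is the set of elements of A not in B, so |A \ B| = |A| - |B|.
|A| = 6, |B| = 4, so mu_c(A \ B) = 6 - 4 = 2.

2


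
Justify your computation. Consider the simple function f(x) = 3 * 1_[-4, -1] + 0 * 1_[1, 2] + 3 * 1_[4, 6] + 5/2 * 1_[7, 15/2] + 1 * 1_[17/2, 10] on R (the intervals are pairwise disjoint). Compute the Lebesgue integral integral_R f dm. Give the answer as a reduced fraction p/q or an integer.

For a simple function f = sum_i c_i * 1_{A_i} with disjoint A_i,
  integral f dm = sum_i c_i * m(A_i).
Lengths of the A_i:
  m(A_1) = -1 - (-4) = 3.
  m(A_2) = 2 - 1 = 1.
  m(A_3) = 6 - 4 = 2.
  m(A_4) = 15/2 - 7 = 1/2.
  m(A_5) = 10 - 17/2 = 3/2.
Contributions c_i * m(A_i):
  (3) * (3) = 9.
  (0) * (1) = 0.
  (3) * (2) = 6.
  (5/2) * (1/2) = 5/4.
  (1) * (3/2) = 3/2.
Total: 9 + 0 + 6 + 5/4 + 3/2 = 71/4.

71/4


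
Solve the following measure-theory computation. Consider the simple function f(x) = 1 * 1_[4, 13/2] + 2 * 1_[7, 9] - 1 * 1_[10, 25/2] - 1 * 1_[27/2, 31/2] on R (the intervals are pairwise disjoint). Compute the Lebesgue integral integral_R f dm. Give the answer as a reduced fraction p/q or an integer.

For a simple function f = sum_i c_i * 1_{A_i} with disjoint A_i,
  integral f dm = sum_i c_i * m(A_i).
Lengths of the A_i:
  m(A_1) = 13/2 - 4 = 5/2.
  m(A_2) = 9 - 7 = 2.
  m(A_3) = 25/2 - 10 = 5/2.
  m(A_4) = 31/2 - 27/2 = 2.
Contributions c_i * m(A_i):
  (1) * (5/2) = 5/2.
  (2) * (2) = 4.
  (-1) * (5/2) = -5/2.
  (-1) * (2) = -2.
Total: 5/2 + 4 - 5/2 - 2 = 2.

2


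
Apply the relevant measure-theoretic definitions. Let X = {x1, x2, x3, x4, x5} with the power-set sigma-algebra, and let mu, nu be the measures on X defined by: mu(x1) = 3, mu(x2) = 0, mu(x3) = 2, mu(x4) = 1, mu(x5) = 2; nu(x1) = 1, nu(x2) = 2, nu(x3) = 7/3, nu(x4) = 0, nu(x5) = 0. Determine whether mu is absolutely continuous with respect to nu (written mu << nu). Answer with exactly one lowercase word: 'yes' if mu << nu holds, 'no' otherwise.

mu << nu means: every nu-null measurable set is also mu-null; equivalently, for every atom x, if nu({x}) = 0 then mu({x}) = 0.
Checking each atom:
  x1: nu = 1 > 0 -> no constraint.
  x2: nu = 2 > 0 -> no constraint.
  x3: nu = 7/3 > 0 -> no constraint.
  x4: nu = 0, mu = 1 > 0 -> violates mu << nu.
  x5: nu = 0, mu = 2 > 0 -> violates mu << nu.
The atom(s) x4, x5 violate the condition (nu = 0 but mu > 0). Therefore mu is NOT absolutely continuous w.r.t. nu.

no


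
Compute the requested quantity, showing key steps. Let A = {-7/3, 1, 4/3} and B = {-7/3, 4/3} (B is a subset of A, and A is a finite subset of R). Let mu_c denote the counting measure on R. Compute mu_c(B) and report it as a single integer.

Counting measure assigns mu_c(E) = |E| (number of elements) when E is finite.
B has 2 element(s), so mu_c(B) = 2.

2


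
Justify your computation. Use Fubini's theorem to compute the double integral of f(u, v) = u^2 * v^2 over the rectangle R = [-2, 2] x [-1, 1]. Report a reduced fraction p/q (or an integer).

f(u, v) is a tensor product of a function of u and a function of v, and both factors are bounded continuous (hence Lebesgue integrable) on the rectangle, so Fubini's theorem applies:
  integral_R f d(m x m) = (integral_a1^b1 u^2 du) * (integral_a2^b2 v^2 dv).
Inner integral in u: integral_{-2}^{2} u^2 du = (2^3 - (-2)^3)/3
  = 16/3.
Inner integral in v: integral_{-1}^{1} v^2 dv = (1^3 - (-1)^3)/3
  = 2/3.
Product: (16/3) * (2/3) = 32/9.

32/9


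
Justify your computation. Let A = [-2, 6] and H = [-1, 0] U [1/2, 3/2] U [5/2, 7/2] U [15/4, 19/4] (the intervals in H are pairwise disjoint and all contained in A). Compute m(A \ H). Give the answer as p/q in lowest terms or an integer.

The ambient interval has length m(A) = 6 - (-2) = 8.
Since the holes are disjoint and sit inside A, by finite additivity
  m(H) = sum_i (b_i - a_i), and m(A \ H) = m(A) - m(H).
Computing the hole measures:
  m(H_1) = 0 - (-1) = 1.
  m(H_2) = 3/2 - 1/2 = 1.
  m(H_3) = 7/2 - 5/2 = 1.
  m(H_4) = 19/4 - 15/4 = 1.
Summed: m(H) = 1 + 1 + 1 + 1 = 4.
So m(A \ H) = 8 - 4 = 4.

4


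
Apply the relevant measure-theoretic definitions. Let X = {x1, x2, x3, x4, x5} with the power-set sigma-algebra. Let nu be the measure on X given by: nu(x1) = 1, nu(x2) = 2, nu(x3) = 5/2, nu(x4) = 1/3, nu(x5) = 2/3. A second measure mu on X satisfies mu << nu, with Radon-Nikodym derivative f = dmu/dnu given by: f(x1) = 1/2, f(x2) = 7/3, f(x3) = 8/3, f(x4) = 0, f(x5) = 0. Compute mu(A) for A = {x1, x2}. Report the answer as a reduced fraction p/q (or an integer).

By the defining property of the Radon-Nikodym derivative, for every measurable set A,
  mu(A) = integral_A f dnu.
Since nu is a discrete measure concentrated on the atoms of X, the integral over A reduces to the sum
  mu(A) = sum_{x in A} f(x) * nu({x}).
Computing each term:
  x1: f(x1) * nu(x1) = 1/2 * 1 = 1/2.
  x2: f(x2) * nu(x2) = 7/3 * 2 = 14/3.
Summing: mu(A) = 1/2 + 14/3 = 31/6.

31/6


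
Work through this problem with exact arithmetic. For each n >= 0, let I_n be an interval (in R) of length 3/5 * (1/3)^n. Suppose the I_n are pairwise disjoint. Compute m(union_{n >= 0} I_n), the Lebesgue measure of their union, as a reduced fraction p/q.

By countable additivity of the Lebesgue measure on pairwise disjoint measurable sets,
  m(union_{n >= 0} I_n) = sum_{n >= 0} m(I_n) = sum_{n >= 0} a * r^n,
  with a = 3/5 and r = 1/3.
Since 0 < r = 1/3 < 1, the geometric series converges:
  sum_{n >= 0} a * r^n = a / (1 - r).
  = 3/5 / (1 - 1/3)
  = 3/5 / (2/3)
  = 9/10.

9/10


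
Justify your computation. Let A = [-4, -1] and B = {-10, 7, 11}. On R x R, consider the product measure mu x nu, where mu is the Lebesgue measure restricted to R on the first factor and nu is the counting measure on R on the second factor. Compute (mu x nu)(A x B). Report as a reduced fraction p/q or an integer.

For a measurable rectangle A x B, the product measure satisfies
  (mu x nu)(A x B) = mu(A) * nu(B).
  mu(A) = 3.
  nu(B) = 3.
  (mu x nu)(A x B) = 3 * 3 = 9.

9


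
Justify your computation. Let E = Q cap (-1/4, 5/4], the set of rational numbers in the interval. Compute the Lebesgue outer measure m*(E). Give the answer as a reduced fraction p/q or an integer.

The set Q cap (-1/4, 5/4] is countable (a subset of the countable set Q). Lebesgue outer measure of any countable set is 0: each singleton {q} has m*({q}) = 0, and by countable subadditivity m*(union_k {q_k}) <= sum_k m*({q_k}) = sum_k 0 = 0. The reverse inequality m*(E) >= 0 is automatic. So m*(Q cap (-1/4, 5/4]) = 0.

0


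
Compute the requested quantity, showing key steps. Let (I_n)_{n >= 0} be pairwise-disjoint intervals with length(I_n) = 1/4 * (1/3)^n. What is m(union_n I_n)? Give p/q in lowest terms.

By countable additivity of the Lebesgue measure on pairwise disjoint measurable sets,
  m(union_{n >= 0} I_n) = sum_{n >= 0} m(I_n) = sum_{n >= 0} a * r^n,
  with a = 1/4 and r = 1/3.
Since 0 < r = 1/3 < 1, the geometric series converges:
  sum_{n >= 0} a * r^n = a / (1 - r).
  = 1/4 / (1 - 1/3)
  = 1/4 / (2/3)
  = 3/8.

3/8


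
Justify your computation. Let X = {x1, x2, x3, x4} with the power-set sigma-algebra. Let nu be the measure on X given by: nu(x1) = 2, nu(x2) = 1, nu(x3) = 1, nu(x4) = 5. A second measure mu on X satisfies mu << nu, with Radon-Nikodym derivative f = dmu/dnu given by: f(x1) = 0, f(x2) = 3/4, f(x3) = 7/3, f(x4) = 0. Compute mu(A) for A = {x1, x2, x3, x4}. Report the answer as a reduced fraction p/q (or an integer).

By the defining property of the Radon-Nikodym derivative, for every measurable set A,
  mu(A) = integral_A f dnu.
Since nu is a discrete measure concentrated on the atoms of X, the integral over A reduces to the sum
  mu(A) = sum_{x in A} f(x) * nu({x}).
Computing each term:
  x1: f(x1) * nu(x1) = 0 * 2 = 0.
  x2: f(x2) * nu(x2) = 3/4 * 1 = 3/4.
  x3: f(x3) * nu(x3) = 7/3 * 1 = 7/3.
  x4: f(x4) * nu(x4) = 0 * 5 = 0.
Summing: mu(A) = 0 + 3/4 + 7/3 + 0 = 37/12.

37/12


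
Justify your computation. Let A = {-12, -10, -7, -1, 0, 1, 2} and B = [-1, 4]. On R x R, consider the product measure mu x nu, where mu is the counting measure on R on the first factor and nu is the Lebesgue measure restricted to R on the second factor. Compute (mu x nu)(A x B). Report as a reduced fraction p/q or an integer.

For a measurable rectangle A x B, the product measure satisfies
  (mu x nu)(A x B) = mu(A) * nu(B).
  mu(A) = 7.
  nu(B) = 5.
  (mu x nu)(A x B) = 7 * 5 = 35.

35


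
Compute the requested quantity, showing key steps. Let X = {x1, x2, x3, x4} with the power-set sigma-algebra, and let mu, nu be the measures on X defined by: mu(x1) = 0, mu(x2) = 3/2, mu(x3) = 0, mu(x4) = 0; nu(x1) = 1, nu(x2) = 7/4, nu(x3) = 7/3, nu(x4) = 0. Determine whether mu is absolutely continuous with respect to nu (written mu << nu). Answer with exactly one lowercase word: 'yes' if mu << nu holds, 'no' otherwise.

mu << nu means: every nu-null measurable set is also mu-null; equivalently, for every atom x, if nu({x}) = 0 then mu({x}) = 0.
Checking each atom:
  x1: nu = 1 > 0 -> no constraint.
  x2: nu = 7/4 > 0 -> no constraint.
  x3: nu = 7/3 > 0 -> no constraint.
  x4: nu = 0, mu = 0 -> consistent with mu << nu.
No atom violates the condition. Therefore mu << nu.

yes


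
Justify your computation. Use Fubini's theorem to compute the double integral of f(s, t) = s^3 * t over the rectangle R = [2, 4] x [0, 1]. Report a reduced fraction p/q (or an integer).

f(s, t) is a tensor product of a function of s and a function of t, and both factors are bounded continuous (hence Lebesgue integrable) on the rectangle, so Fubini's theorem applies:
  integral_R f d(m x m) = (integral_a1^b1 s^3 ds) * (integral_a2^b2 t dt).
Inner integral in s: integral_{2}^{4} s^3 ds = (4^4 - 2^4)/4
  = 60.
Inner integral in t: integral_{0}^{1} t dt = (1^2 - 0^2)/2
  = 1/2.
Product: (60) * (1/2) = 30.

30


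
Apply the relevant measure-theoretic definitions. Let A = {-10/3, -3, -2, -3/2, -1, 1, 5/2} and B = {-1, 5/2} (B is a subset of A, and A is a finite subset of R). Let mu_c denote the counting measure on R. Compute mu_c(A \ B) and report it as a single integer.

Counting measure assigns mu_c(E) = |E| (number of elements) when E is finite. For B subset A, A \ B is the set of elements of A not in B, so |A \ B| = |A| - |B|.
|A| = 7, |B| = 2, so mu_c(A \ B) = 7 - 2 = 5.

5


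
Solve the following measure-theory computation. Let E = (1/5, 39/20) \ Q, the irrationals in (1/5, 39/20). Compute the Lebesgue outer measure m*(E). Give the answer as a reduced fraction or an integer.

The interval I = (1/5, 39/20) has m(I) = 39/20 - 1/5 = 7/4 (endpoints are measure-zero, so open/closed/half-open agree). Write I = (I cap Q) u (I \ Q). The rationals in I are countable, so m*(I cap Q) = 0 (cover each rational by intervals whose total length is arbitrarily small). By countable subadditivity m*(I) <= m*(I cap Q) + m*(I \ Q), hence m*(I \ Q) >= m(I) = 7/4. The reverse inequality m*(I \ Q) <= m*(I) = 7/4 is trivial since (I \ Q) is a subset of I. Therefore m*(I \ Q) = 7/4.

7/4


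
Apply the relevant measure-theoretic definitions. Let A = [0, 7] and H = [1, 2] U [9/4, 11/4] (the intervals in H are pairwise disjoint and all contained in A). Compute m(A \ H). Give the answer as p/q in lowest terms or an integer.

The ambient interval has length m(A) = 7 - 0 = 7.
Since the holes are disjoint and sit inside A, by finite additivity
  m(H) = sum_i (b_i - a_i), and m(A \ H) = m(A) - m(H).
Computing the hole measures:
  m(H_1) = 2 - 1 = 1.
  m(H_2) = 11/4 - 9/4 = 1/2.
Summed: m(H) = 1 + 1/2 = 3/2.
So m(A \ H) = 7 - 3/2 = 11/2.

11/2


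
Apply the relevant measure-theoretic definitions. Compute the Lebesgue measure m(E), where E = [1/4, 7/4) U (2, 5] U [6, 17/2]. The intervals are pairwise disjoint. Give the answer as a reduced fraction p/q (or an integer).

For pairwise disjoint intervals, m(union_i I_i) = sum_i m(I_i),
and m is invariant under swapping open/closed endpoints (single points have measure 0).
So m(E) = sum_i (b_i - a_i).
  I_1 has length 7/4 - 1/4 = 3/2.
  I_2 has length 5 - 2 = 3.
  I_3 has length 17/2 - 6 = 5/2.
Summing:
  m(E) = 3/2 + 3 + 5/2 = 7.

7


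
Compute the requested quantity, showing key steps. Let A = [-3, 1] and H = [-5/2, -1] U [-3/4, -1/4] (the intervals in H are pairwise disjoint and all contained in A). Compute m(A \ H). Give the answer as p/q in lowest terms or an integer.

The ambient interval has length m(A) = 1 - (-3) = 4.
Since the holes are disjoint and sit inside A, by finite additivity
  m(H) = sum_i (b_i - a_i), and m(A \ H) = m(A) - m(H).
Computing the hole measures:
  m(H_1) = -1 - (-5/2) = 3/2.
  m(H_2) = -1/4 - (-3/4) = 1/2.
Summed: m(H) = 3/2 + 1/2 = 2.
So m(A \ H) = 4 - 2 = 2.

2


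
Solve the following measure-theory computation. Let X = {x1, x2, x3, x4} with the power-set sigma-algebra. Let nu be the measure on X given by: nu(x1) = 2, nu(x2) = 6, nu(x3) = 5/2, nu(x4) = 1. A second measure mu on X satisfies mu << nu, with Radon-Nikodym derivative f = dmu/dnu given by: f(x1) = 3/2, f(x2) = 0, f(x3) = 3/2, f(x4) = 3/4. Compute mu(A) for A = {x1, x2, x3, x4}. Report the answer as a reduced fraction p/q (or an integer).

By the defining property of the Radon-Nikodym derivative, for every measurable set A,
  mu(A) = integral_A f dnu.
Since nu is a discrete measure concentrated on the atoms of X, the integral over A reduces to the sum
  mu(A) = sum_{x in A} f(x) * nu({x}).
Computing each term:
  x1: f(x1) * nu(x1) = 3/2 * 2 = 3.
  x2: f(x2) * nu(x2) = 0 * 6 = 0.
  x3: f(x3) * nu(x3) = 3/2 * 5/2 = 15/4.
  x4: f(x4) * nu(x4) = 3/4 * 1 = 3/4.
Summing: mu(A) = 3 + 0 + 15/4 + 3/4 = 15/2.

15/2


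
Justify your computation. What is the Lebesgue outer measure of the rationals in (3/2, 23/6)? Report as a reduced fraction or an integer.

Q cap (3/2, 23/6) is countable; list its elements as q_1, q_2, ... . Fix eps > 0 and cover the k-th point by an interval of length eps * 2^(-k). The cover has total length eps * sum_{k>=1} 2^(-k) = eps, so by definition of outer measure m*(Q cap (3/2, 23/6)) <= eps. Since eps was arbitrary and m* >= 0, the outer measure is 0.

0


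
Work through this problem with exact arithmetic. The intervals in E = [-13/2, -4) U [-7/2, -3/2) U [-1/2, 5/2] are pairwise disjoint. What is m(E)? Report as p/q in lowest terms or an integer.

For pairwise disjoint intervals, m(union_i I_i) = sum_i m(I_i),
and m is invariant under swapping open/closed endpoints (single points have measure 0).
So m(E) = sum_i (b_i - a_i).
  I_1 has length -4 - (-13/2) = 5/2.
  I_2 has length -3/2 - (-7/2) = 2.
  I_3 has length 5/2 - (-1/2) = 3.
Summing:
  m(E) = 5/2 + 2 + 3 = 15/2.

15/2


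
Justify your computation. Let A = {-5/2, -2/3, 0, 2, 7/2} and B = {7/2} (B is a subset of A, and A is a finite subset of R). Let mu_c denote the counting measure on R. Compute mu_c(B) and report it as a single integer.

Counting measure assigns mu_c(E) = |E| (number of elements) when E is finite.
B has 1 element(s), so mu_c(B) = 1.

1


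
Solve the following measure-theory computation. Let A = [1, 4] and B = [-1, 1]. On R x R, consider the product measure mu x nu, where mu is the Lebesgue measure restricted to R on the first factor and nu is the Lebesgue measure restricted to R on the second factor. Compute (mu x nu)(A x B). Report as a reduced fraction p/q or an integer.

For a measurable rectangle A x B, the product measure satisfies
  (mu x nu)(A x B) = mu(A) * nu(B).
  mu(A) = 3.
  nu(B) = 2.
  (mu x nu)(A x B) = 3 * 2 = 6.

6


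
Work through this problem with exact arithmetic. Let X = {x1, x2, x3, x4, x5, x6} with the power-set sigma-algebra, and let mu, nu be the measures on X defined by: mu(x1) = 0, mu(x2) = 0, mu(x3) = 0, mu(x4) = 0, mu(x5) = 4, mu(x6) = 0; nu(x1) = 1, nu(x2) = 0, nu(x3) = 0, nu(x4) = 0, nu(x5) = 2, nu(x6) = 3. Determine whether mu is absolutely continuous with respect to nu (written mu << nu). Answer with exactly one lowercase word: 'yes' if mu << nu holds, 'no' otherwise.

mu << nu means: every nu-null measurable set is also mu-null; equivalently, for every atom x, if nu({x}) = 0 then mu({x}) = 0.
Checking each atom:
  x1: nu = 1 > 0 -> no constraint.
  x2: nu = 0, mu = 0 -> consistent with mu << nu.
  x3: nu = 0, mu = 0 -> consistent with mu << nu.
  x4: nu = 0, mu = 0 -> consistent with mu << nu.
  x5: nu = 2 > 0 -> no constraint.
  x6: nu = 3 > 0 -> no constraint.
No atom violates the condition. Therefore mu << nu.

yes


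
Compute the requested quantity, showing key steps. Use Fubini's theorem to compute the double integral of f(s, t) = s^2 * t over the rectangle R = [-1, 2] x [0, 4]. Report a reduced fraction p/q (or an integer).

f(s, t) is a tensor product of a function of s and a function of t, and both factors are bounded continuous (hence Lebesgue integrable) on the rectangle, so Fubini's theorem applies:
  integral_R f d(m x m) = (integral_a1^b1 s^2 ds) * (integral_a2^b2 t dt).
Inner integral in s: integral_{-1}^{2} s^2 ds = (2^3 - (-1)^3)/3
  = 3.
Inner integral in t: integral_{0}^{4} t dt = (4^2 - 0^2)/2
  = 8.
Product: (3) * (8) = 24.

24


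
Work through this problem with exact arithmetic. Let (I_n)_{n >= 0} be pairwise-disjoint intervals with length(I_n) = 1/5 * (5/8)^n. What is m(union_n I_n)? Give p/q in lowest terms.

By countable additivity of the Lebesgue measure on pairwise disjoint measurable sets,
  m(union_{n >= 0} I_n) = sum_{n >= 0} m(I_n) = sum_{n >= 0} a * r^n,
  with a = 1/5 and r = 5/8.
Since 0 < r = 5/8 < 1, the geometric series converges:
  sum_{n >= 0} a * r^n = a / (1 - r).
  = 1/5 / (1 - 5/8)
  = 1/5 / (3/8)
  = 8/15.

8/15


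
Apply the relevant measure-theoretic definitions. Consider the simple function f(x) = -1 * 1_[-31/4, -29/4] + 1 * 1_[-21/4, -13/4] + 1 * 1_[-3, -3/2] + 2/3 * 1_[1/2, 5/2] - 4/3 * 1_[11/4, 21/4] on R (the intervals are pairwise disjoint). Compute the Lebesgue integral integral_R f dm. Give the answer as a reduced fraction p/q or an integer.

For a simple function f = sum_i c_i * 1_{A_i} with disjoint A_i,
  integral f dm = sum_i c_i * m(A_i).
Lengths of the A_i:
  m(A_1) = -29/4 - (-31/4) = 1/2.
  m(A_2) = -13/4 - (-21/4) = 2.
  m(A_3) = -3/2 - (-3) = 3/2.
  m(A_4) = 5/2 - 1/2 = 2.
  m(A_5) = 21/4 - 11/4 = 5/2.
Contributions c_i * m(A_i):
  (-1) * (1/2) = -1/2.
  (1) * (2) = 2.
  (1) * (3/2) = 3/2.
  (2/3) * (2) = 4/3.
  (-4/3) * (5/2) = -10/3.
Total: -1/2 + 2 + 3/2 + 4/3 - 10/3 = 1.

1


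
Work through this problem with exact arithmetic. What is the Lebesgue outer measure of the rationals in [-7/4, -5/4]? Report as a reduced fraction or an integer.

The set Q cap [-7/4, -5/4] is countable (a subset of the countable set Q). Lebesgue outer measure of any countable set is 0: each singleton {q} has m*({q}) = 0, and by countable subadditivity m*(union_k {q_k}) <= sum_k m*({q_k}) = sum_k 0 = 0. The reverse inequality m*(E) >= 0 is automatic. So m*(Q cap [-7/4, -5/4]) = 0.

0


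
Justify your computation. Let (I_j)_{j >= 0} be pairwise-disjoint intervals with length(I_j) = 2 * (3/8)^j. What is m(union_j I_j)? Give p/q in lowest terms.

By countable additivity of the Lebesgue measure on pairwise disjoint measurable sets,
  m(union_{j >= 0} I_j) = sum_{j >= 0} m(I_j) = sum_{j >= 0} a * r^j,
  with a = 2 and r = 3/8.
Since 0 < r = 3/8 < 1, the geometric series converges:
  sum_{j >= 0} a * r^j = a / (1 - r).
  = 2 / (1 - 3/8)
  = 2 / (5/8)
  = 16/5.

16/5


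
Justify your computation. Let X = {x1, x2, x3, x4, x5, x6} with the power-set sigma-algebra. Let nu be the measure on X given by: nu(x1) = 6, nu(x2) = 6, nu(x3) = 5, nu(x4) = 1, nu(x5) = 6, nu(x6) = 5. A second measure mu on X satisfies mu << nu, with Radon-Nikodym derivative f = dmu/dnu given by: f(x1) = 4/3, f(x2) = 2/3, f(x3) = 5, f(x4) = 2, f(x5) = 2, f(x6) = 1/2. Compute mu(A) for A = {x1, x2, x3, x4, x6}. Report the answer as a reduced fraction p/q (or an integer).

By the defining property of the Radon-Nikodym derivative, for every measurable set A,
  mu(A) = integral_A f dnu.
Since nu is a discrete measure concentrated on the atoms of X, the integral over A reduces to the sum
  mu(A) = sum_{x in A} f(x) * nu({x}).
Computing each term:
  x1: f(x1) * nu(x1) = 4/3 * 6 = 8.
  x2: f(x2) * nu(x2) = 2/3 * 6 = 4.
  x3: f(x3) * nu(x3) = 5 * 5 = 25.
  x4: f(x4) * nu(x4) = 2 * 1 = 2.
  x6: f(x6) * nu(x6) = 1/2 * 5 = 5/2.
Summing: mu(A) = 8 + 4 + 25 + 2 + 5/2 = 83/2.

83/2


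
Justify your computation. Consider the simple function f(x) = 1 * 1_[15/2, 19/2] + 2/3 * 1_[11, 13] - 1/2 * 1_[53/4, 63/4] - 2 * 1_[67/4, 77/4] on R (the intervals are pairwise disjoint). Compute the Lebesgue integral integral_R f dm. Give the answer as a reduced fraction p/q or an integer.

For a simple function f = sum_i c_i * 1_{A_i} with disjoint A_i,
  integral f dm = sum_i c_i * m(A_i).
Lengths of the A_i:
  m(A_1) = 19/2 - 15/2 = 2.
  m(A_2) = 13 - 11 = 2.
  m(A_3) = 63/4 - 53/4 = 5/2.
  m(A_4) = 77/4 - 67/4 = 5/2.
Contributions c_i * m(A_i):
  (1) * (2) = 2.
  (2/3) * (2) = 4/3.
  (-1/2) * (5/2) = -5/4.
  (-2) * (5/2) = -5.
Total: 2 + 4/3 - 5/4 - 5 = -35/12.

-35/12


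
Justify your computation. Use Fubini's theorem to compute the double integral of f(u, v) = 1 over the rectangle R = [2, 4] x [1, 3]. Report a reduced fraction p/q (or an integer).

f(u, v) is a tensor product of a function of u and a function of v, and both factors are bounded continuous (hence Lebesgue integrable) on the rectangle, so Fubini's theorem applies:
  integral_R f d(m x m) = (integral_a1^b1 1 du) * (integral_a2^b2 1 dv).
Inner integral in u: integral_{2}^{4} 1 du = (4^1 - 2^1)/1
  = 2.
Inner integral in v: integral_{1}^{3} 1 dv = (3^1 - 1^1)/1
  = 2.
Product: (2) * (2) = 4.

4


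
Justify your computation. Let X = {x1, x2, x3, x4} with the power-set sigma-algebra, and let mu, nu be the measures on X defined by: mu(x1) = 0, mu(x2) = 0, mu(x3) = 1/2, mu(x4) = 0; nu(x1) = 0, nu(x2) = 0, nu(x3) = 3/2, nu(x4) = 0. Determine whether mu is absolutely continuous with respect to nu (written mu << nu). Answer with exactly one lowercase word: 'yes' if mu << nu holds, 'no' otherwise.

mu << nu means: every nu-null measurable set is also mu-null; equivalently, for every atom x, if nu({x}) = 0 then mu({x}) = 0.
Checking each atom:
  x1: nu = 0, mu = 0 -> consistent with mu << nu.
  x2: nu = 0, mu = 0 -> consistent with mu << nu.
  x3: nu = 3/2 > 0 -> no constraint.
  x4: nu = 0, mu = 0 -> consistent with mu << nu.
No atom violates the condition. Therefore mu << nu.

yes


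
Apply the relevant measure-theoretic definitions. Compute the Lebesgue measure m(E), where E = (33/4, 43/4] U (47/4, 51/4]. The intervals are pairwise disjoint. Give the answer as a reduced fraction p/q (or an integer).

For pairwise disjoint intervals, m(union_i I_i) = sum_i m(I_i),
and m is invariant under swapping open/closed endpoints (single points have measure 0).
So m(E) = sum_i (b_i - a_i).
  I_1 has length 43/4 - 33/4 = 5/2.
  I_2 has length 51/4 - 47/4 = 1.
Summing:
  m(E) = 5/2 + 1 = 7/2.

7/2


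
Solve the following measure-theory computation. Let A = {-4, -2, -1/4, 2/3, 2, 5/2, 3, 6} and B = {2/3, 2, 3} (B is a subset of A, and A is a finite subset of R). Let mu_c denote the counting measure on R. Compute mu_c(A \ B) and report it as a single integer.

Counting measure assigns mu_c(E) = |E| (number of elements) when E is finite. For B subset A, A \ B is the set of elements of A not in B, so |A \ B| = |A| - |B|.
|A| = 8, |B| = 3, so mu_c(A \ B) = 8 - 3 = 5.

5


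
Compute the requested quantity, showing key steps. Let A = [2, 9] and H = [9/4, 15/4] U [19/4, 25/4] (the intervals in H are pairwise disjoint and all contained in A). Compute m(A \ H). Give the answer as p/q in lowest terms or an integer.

The ambient interval has length m(A) = 9 - 2 = 7.
Since the holes are disjoint and sit inside A, by finite additivity
  m(H) = sum_i (b_i - a_i), and m(A \ H) = m(A) - m(H).
Computing the hole measures:
  m(H_1) = 15/4 - 9/4 = 3/2.
  m(H_2) = 25/4 - 19/4 = 3/2.
Summed: m(H) = 3/2 + 3/2 = 3.
So m(A \ H) = 7 - 3 = 4.

4


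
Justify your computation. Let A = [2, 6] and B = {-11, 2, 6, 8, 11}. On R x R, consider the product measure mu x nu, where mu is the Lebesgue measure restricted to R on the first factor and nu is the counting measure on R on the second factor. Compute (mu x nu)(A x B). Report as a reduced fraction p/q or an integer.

For a measurable rectangle A x B, the product measure satisfies
  (mu x nu)(A x B) = mu(A) * nu(B).
  mu(A) = 4.
  nu(B) = 5.
  (mu x nu)(A x B) = 4 * 5 = 20.

20


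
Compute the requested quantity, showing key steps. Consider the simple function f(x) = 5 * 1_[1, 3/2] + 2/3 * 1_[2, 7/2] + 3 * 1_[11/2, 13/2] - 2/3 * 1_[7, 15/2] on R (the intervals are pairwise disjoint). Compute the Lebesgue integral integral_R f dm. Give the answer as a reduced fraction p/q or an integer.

For a simple function f = sum_i c_i * 1_{A_i} with disjoint A_i,
  integral f dm = sum_i c_i * m(A_i).
Lengths of the A_i:
  m(A_1) = 3/2 - 1 = 1/2.
  m(A_2) = 7/2 - 2 = 3/2.
  m(A_3) = 13/2 - 11/2 = 1.
  m(A_4) = 15/2 - 7 = 1/2.
Contributions c_i * m(A_i):
  (5) * (1/2) = 5/2.
  (2/3) * (3/2) = 1.
  (3) * (1) = 3.
  (-2/3) * (1/2) = -1/3.
Total: 5/2 + 1 + 3 - 1/3 = 37/6.

37/6


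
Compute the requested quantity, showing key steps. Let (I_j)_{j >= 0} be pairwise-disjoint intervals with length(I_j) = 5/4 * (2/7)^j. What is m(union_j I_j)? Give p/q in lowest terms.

By countable additivity of the Lebesgue measure on pairwise disjoint measurable sets,
  m(union_{j >= 0} I_j) = sum_{j >= 0} m(I_j) = sum_{j >= 0} a * r^j,
  with a = 5/4 and r = 2/7.
Since 0 < r = 2/7 < 1, the geometric series converges:
  sum_{j >= 0} a * r^j = a / (1 - r).
  = 5/4 / (1 - 2/7)
  = 5/4 / (5/7)
  = 7/4.

7/4


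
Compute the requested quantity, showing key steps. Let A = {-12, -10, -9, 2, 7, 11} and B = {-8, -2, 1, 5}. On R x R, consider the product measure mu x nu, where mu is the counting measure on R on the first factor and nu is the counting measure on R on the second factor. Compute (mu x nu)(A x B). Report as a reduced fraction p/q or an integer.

For a measurable rectangle A x B, the product measure satisfies
  (mu x nu)(A x B) = mu(A) * nu(B).
  mu(A) = 6.
  nu(B) = 4.
  (mu x nu)(A x B) = 6 * 4 = 24.

24


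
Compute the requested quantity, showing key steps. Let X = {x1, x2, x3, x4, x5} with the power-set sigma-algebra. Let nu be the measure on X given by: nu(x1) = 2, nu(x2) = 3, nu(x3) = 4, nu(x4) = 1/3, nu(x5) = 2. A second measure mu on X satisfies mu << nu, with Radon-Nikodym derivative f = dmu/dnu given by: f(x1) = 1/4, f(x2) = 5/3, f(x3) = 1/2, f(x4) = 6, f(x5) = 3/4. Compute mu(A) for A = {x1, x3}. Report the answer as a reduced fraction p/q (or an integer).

By the defining property of the Radon-Nikodym derivative, for every measurable set A,
  mu(A) = integral_A f dnu.
Since nu is a discrete measure concentrated on the atoms of X, the integral over A reduces to the sum
  mu(A) = sum_{x in A} f(x) * nu({x}).
Computing each term:
  x1: f(x1) * nu(x1) = 1/4 * 2 = 1/2.
  x3: f(x3) * nu(x3) = 1/2 * 4 = 2.
Summing: mu(A) = 1/2 + 2 = 5/2.

5/2


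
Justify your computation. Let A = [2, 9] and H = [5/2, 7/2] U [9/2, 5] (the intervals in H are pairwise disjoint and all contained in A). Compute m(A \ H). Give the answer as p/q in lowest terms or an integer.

The ambient interval has length m(A) = 9 - 2 = 7.
Since the holes are disjoint and sit inside A, by finite additivity
  m(H) = sum_i (b_i - a_i), and m(A \ H) = m(A) - m(H).
Computing the hole measures:
  m(H_1) = 7/2 - 5/2 = 1.
  m(H_2) = 5 - 9/2 = 1/2.
Summed: m(H) = 1 + 1/2 = 3/2.
So m(A \ H) = 7 - 3/2 = 11/2.

11/2


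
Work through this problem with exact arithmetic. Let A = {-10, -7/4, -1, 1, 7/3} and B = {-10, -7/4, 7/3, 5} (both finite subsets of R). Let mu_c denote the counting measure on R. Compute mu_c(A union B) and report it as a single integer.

Counting measure on a finite set equals cardinality. By inclusion-exclusion, |A union B| = |A| + |B| - |A cap B|.
|A| = 5, |B| = 4, |A cap B| = 3.
So mu_c(A union B) = 5 + 4 - 3 = 6.

6


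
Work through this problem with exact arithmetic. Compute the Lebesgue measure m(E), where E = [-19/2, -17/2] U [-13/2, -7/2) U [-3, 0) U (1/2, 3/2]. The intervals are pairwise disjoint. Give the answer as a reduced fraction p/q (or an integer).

For pairwise disjoint intervals, m(union_i I_i) = sum_i m(I_i),
and m is invariant under swapping open/closed endpoints (single points have measure 0).
So m(E) = sum_i (b_i - a_i).
  I_1 has length -17/2 - (-19/2) = 1.
  I_2 has length -7/2 - (-13/2) = 3.
  I_3 has length 0 - (-3) = 3.
  I_4 has length 3/2 - 1/2 = 1.
Summing:
  m(E) = 1 + 3 + 3 + 1 = 8.

8


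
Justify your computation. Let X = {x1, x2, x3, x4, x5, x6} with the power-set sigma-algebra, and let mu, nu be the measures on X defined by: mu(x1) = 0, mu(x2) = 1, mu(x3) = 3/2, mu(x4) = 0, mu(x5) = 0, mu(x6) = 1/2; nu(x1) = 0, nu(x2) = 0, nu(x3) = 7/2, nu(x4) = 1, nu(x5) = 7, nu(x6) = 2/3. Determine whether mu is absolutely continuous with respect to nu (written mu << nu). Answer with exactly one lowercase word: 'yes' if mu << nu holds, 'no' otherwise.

mu << nu means: every nu-null measurable set is also mu-null; equivalently, for every atom x, if nu({x}) = 0 then mu({x}) = 0.
Checking each atom:
  x1: nu = 0, mu = 0 -> consistent with mu << nu.
  x2: nu = 0, mu = 1 > 0 -> violates mu << nu.
  x3: nu = 7/2 > 0 -> no constraint.
  x4: nu = 1 > 0 -> no constraint.
  x5: nu = 7 > 0 -> no constraint.
  x6: nu = 2/3 > 0 -> no constraint.
The atom(s) x2 violate the condition (nu = 0 but mu > 0). Therefore mu is NOT absolutely continuous w.r.t. nu.

no
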